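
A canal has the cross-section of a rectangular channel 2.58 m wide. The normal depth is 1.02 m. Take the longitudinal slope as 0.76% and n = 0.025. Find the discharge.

Flow area A = b·y = 2.58 × 1.02 = 2.632 m². Wetted perimeter P = b + 2y = 2.58 + 2×1.02 = 4.62 m.
Hydraulic radius R = A/P = 2.632/4.62 = 0.5696 m.
Manning's equation: Q = (1/n) A R^(2/3) S^(1/2) = (1/0.025) × 2.632 × 0.5696^(2/3) × 0.0076^(1/2) = 6.31 m³/s.

Q = 6.31 m³/s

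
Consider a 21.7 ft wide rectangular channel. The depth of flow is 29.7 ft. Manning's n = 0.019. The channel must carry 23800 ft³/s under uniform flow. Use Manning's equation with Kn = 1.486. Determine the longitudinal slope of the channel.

S = 0.0141

Flow area A = b·y = 21.7 × 29.7 = 644.5 ft². Wetted perimeter P = b + 2y = 21.7 + 2×29.7 = 81.1 ft.
Hydraulic radius R = A/P = 644.5/81.1 = 7.947 ft.
From Manning's equation, S = [nQ / (1.486 A R^(2/3))]² = [0.019 × 23800 / (1.486 × 644.5 × 7.947^(2/3))]² = 0.0141.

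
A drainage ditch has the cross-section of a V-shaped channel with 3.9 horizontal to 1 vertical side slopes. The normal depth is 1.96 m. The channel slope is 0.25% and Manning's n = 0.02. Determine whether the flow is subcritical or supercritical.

subcritical

For a triangular section with side slope z = 3.9: A = zy² = 3.9×1.96² = 14.98 m²; P = 2y√(1+z²) = 2×1.96×4.026 = 15.78 m.
Hydraulic radius R = A/P = 14.98/15.78 = 0.9493 m.
V = (1/n) R^(2/3) √S = (1/0.02) × 0.9493^(2/3) × √0.0025 = 2.415 m/s. Hydraulic depth D_h = A/T = 14.98/15.29 = 0.98 m.
Froude number Fr = V/√(g·D_h) = 2.415/√(9.81×0.98) = 0.779, which is less than 1, so the flow is subcritical.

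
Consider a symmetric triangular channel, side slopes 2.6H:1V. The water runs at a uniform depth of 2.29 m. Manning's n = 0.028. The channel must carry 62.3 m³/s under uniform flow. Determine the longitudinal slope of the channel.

S = 0.015

For a triangular section with side slope z = 2.6: A = zy² = 2.6×2.29² = 13.63 m²; P = 2y√(1+z²) = 2×2.29×2.786 = 12.76 m.
Hydraulic radius R = A/P = 13.63/12.76 = 1.069 m.
From Manning's equation, S = [nQ / (1 A R^(2/3))]² = [0.028 × 62.3 / (1 × 13.63 × 1.069^(2/3))]² = 0.015.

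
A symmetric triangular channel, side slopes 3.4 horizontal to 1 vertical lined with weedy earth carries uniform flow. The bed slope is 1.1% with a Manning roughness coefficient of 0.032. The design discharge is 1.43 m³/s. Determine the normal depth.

y_n = 0.556 m

Manning's equation rearranged: A R^(2/3) = nQ / (1·√S) = 0.032 × 1.43 / (√0.011) = 0.4363.
Trying y = 0.677 m: A R^(2/3) = 0.7362 — high.
Trying y = 0.556 m: A R^(2/3) = 0.4355 — matches.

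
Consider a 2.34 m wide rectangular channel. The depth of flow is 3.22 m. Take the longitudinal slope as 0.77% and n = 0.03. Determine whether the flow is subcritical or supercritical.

subcritical

Flow area A = b·y = 2.34 × 3.22 = 7.535 m². Wetted perimeter P = b + 2y = 2.34 + 2×3.22 = 8.78 m.
Hydraulic radius R = A/P = 7.535/8.78 = 0.8582 m.
V = (1/n) R^(2/3) √S = (1/0.03) × 0.8582^(2/3) × √0.0077 = 2.641 m/s. Hydraulic depth D_h = A/T = 7.535/2.34 = 3.22 m.
Froude number Fr = V/√(g·D_h) = 2.641/√(9.81×3.22) = 0.47, which is less than 1, so the flow is subcritical.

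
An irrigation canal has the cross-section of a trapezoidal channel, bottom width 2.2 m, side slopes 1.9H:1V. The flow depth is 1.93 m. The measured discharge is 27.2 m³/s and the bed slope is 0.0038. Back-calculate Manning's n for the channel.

With bottom width b = 2.2 m and side slope z = 1.9: A = (b + zy)y = (2.2 + 1.9×1.93)×1.93 = 11.32 m²; P = b + 2y√(1+z²) = 2.2 + 2×1.93×2.147 = 10.49 m.
Hydraulic radius R = A/P = 11.32/10.49 = 1.08 m.
Rearranging Manning's equation: n = (1/Q) A R^(2/3) S^(1/2) = (1/27.2) × 11.32 × 1.08^(2/3) × √0.0038 = 0.027.

n = 0.027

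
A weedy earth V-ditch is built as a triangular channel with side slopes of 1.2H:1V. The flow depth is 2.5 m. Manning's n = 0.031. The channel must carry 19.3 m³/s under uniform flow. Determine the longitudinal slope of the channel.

For a triangular section with side slope z = 1.2: A = zy² = 1.2×2.5² = 7.5 m²; P = 2y√(1+z²) = 2×2.5×1.562 = 7.81 m.
Hydraulic radius R = A/P = 7.5/7.81 = 0.9603 m.
From Manning's equation, S = [nQ / (1 A R^(2/3))]² = [0.031 × 19.3 / (1 × 7.5 × 0.9603^(2/3))]² = 0.00672.

S = 0.00672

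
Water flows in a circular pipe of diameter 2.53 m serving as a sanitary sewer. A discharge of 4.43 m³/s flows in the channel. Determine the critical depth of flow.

At critical depth, Q² T / (g A³) = 1, i.e. A³/T = Q²/g = 4.43²/9.81 = 2.
Try y = 1.15 m: A³/T = 4.361 — too large.
Try y = 0.72 m: A³/T = 0.7173 — too small.
Try y = 0.939 m: A³/T = 2.003 — close enough.

y_c = 0.939 m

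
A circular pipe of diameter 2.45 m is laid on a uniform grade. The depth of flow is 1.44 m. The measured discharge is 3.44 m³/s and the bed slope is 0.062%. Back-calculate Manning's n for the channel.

For a circular section of diameter D = 2.45 m at depth y = 1.44 m, the central angle is θ = 2 arccos(1 − 2y/D) = 3.494 rad. Then A = (D²/8)(θ − sin θ) = 2.881 m² and P = Dθ/2 = 4.281 m.
Hydraulic radius R = A/P = 2.881/4.281 = 0.6731 m.
Rearranging Manning's equation: n = (1/Q) A R^(2/3) S^(1/2) = (1/3.44) × 2.881 × 0.6731^(2/3) × √0.00062 = 0.016.

n = 0.016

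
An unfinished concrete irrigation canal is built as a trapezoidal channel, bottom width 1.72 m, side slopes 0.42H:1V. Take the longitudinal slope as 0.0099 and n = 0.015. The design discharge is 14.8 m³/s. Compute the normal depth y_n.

Manning's equation rearranged: A R^(2/3) = nQ / (1·√S) = 0.015 × 14.8 / (√0.0099) = 2.231.
Trying y = 1.12 m: A R^(2/3) = 1.728 — too small.
Trying y = 1.61 m: A R^(2/3) = 3.157 — too large.
Trying y = 1.31 m: A R^(2/3) = 2.236 — matches.

y_n = 1.31 m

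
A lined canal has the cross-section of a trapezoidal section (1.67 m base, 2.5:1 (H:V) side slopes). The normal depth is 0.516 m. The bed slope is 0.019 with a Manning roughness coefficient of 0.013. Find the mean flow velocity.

V = 5.2 m/s

With bottom width b = 1.67 m and side slope z = 2.5: A = (b + zy)y = (1.67 + 2.5×0.516)×0.516 = 1.527 m²; P = b + 2y√(1+z²) = 1.67 + 2×0.516×2.693 = 4.449 m.
Hydraulic radius R = A/P = 1.527/4.449 = 0.3433 m.
From Manning's equation, V = (1/n) R^(2/3) S^(1/2) = (1/0.013) × 0.3433^(2/3) × 0.019^(1/2) = 5.2 m/s.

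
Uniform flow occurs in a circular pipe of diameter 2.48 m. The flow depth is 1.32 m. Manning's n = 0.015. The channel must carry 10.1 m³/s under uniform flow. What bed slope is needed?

S = 0.00604

For a circular section of diameter D = 2.48 m at depth y = 1.32 m, the central angle is θ = 2 arccos(1 − 2y/D) = 3.271 rad. Then A = (D²/8)(θ − sin θ) = 2.614 m² and P = Dθ/2 = 4.056 m.
Hydraulic radius R = A/P = 2.614/4.056 = 0.6444 m.
From Manning's equation, S = [nQ / (1 A R^(2/3))]² = [0.015 × 10.1 / (1 × 2.614 × 0.6444^(2/3))]² = 0.00604.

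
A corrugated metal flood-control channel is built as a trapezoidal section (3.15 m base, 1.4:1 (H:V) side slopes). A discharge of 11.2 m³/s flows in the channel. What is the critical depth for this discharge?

y_c = 0.94 m

At critical depth, Q² T / (g A³) = 1, i.e. A³/T = Q²/g = 11.2²/9.81 = 12.79.
At y = 0.823 m: A³/T = 8.138 — too small.
At y = 1.14 m: A³/T = 24.97 — too large.
At y = 0.94 m: A³/T = 12.8 — close enough.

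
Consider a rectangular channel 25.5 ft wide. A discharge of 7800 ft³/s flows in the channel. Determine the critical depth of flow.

y_c = 14.3 ft

For a rectangular channel, critical depth y_c = (q²/g)^(1/3) where q = Q/b = 7800/25.5 = 305.9 ft²/s.
So y_c = (305.9²/32.2)^(1/3) = 14.3 ft.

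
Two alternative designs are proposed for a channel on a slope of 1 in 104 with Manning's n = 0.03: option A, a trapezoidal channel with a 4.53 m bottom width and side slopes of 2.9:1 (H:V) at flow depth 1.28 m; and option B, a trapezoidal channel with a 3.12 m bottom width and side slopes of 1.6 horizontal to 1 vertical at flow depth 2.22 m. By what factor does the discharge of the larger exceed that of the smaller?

Channel A: With bottom width b = 4.53 m and side slope z = 2.9: A = (b + zy)y = (4.53 + 2.9×1.28)×1.28 = 10.55 m²; P = b + 2y√(1+z²) = 4.53 + 2×1.28×3.068 = 12.38 m. Hydraulic radius R = A/P = 10.55/12.38 = 0.852 m. Q_A = (1/0.03)·10.55·0.852^(2/3)·√0.009615 = 30.99 m³/s.
Channel B: With bottom width b = 3.12 m and side slope z = 1.6: A = (b + zy)y = (3.12 + 1.6×2.22)×2.22 = 14.81 m²; P = b + 2y√(1+z²) = 3.12 + 2×2.22×1.887 = 11.5 m. Hydraulic radius R = A/P = 14.81/11.5 = 1.288 m. Q_B = (1/0.03)·14.81·1.288^(2/3)·√0.009615 = 57.32 m³/s.
The larger discharge is 57.32 m³/s and the smaller is 30.99 m³/s; the ratio is 1.85.

1.85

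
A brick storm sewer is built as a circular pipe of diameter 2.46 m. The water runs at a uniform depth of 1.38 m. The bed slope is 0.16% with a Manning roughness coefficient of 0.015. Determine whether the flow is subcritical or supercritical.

For a circular section of diameter D = 2.46 m at depth y = 1.38 m, the central angle is θ = 2 arccos(1 − 2y/D) = 3.386 rad. Then A = (D²/8)(θ − sin θ) = 2.745 m² and P = Dθ/2 = 4.165 m.
Hydraulic radius R = A/P = 2.745/4.165 = 0.659 m.
V = (1/n) R^(2/3) √S = (1/0.015) × 0.659^(2/3) × √0.0016 = 2.019 m/s. Hydraulic depth D_h = A/T = 2.745/2.442 = 1.124 m.
Froude number Fr = V/√(g·D_h) = 2.019/√(9.81×1.124) = 0.608, which is less than 1, so the flow is subcritical.

subcritical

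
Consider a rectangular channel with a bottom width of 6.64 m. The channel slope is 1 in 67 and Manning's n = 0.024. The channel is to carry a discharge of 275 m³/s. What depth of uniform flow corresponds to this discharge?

y_n = 5.11 m

Manning's equation rearranged: A R^(2/3) = nQ / (1·√S) = 0.024 × 275 / (√0.01493) = 54.02.
Try y = 6.07 m: A R^(2/3) = 67.06 — high.
Try y = 4.46 m: A R^(2/3) = 45.48 — low.
Try y = 5.11 m: A R^(2/3) = 54.08 — matches.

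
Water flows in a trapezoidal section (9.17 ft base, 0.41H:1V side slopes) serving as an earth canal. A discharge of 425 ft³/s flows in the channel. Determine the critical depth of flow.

y_c = 3.82 ft

At critical depth, Q² T / (g A³) = 1, i.e. A³/T = Q²/g = 425²/32.2 = 5609.
Trying y = 4.7 ft: A³/T = 10890 — over.
Trying y = 3.32 ft: A³/T = 3594 — short.
Trying y = 3.82 ft: A³/T = 5607 — matches.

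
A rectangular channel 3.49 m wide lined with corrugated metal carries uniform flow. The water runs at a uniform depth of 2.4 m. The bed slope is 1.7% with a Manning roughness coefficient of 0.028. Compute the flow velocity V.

Flow area A = b·y = 3.49 × 2.4 = 8.376 m². Wetted perimeter P = b + 2y = 3.49 + 2×2.4 = 8.29 m.
Hydraulic radius R = A/P = 8.376/8.29 = 1.01 m.
From Manning's equation, V = (1/n) R^(2/3) S^(1/2) = (1/0.028) × 1.01^(2/3) × 0.017^(1/2) = 4.69 m/s.

V = 4.69 m/s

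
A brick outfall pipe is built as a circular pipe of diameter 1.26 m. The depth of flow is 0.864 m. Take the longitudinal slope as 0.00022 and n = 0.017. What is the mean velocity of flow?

V = 0.45 m/s

For a circular section of diameter D = 1.26 m at depth y = 0.864 m, the central angle is θ = 2 arccos(1 − 2y/D) = 3.903 rad. Then A = (D²/8)(θ − sin θ) = 0.9114 m² and P = Dθ/2 = 2.459 m.
Hydraulic radius R = A/P = 0.9114/2.459 = 0.3707 m.
From Manning's equation, V = (1/n) R^(2/3) S^(1/2) = (1/0.017) × 0.3707^(2/3) × 0.00022^(1/2) = 0.45 m/s.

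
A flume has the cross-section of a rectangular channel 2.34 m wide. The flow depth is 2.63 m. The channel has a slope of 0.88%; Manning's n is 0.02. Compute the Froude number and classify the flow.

Flow area A = b·y = 2.34 × 2.63 = 6.154 m². Wetted perimeter P = b + 2y = 2.34 + 2×2.63 = 7.6 m.
Hydraulic radius R = A/P = 6.154/7.6 = 0.8098 m.
V = (1/n) R^(2/3) √S = (1/0.02) × 0.8098^(2/3) × √0.0088 = 4.075 m/s. Hydraulic depth D_h = A/T = 6.154/2.34 = 2.63 m.
Froude number Fr = V/√(g·D_h) = 4.075/√(9.81×2.63) = 0.802, which is less than 1, so the flow is subcritical.

subcritical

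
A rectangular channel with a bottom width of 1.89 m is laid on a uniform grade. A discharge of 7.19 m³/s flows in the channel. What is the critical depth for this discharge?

For a rectangular channel, critical depth y_c = (q²/g)^(1/3) where q = Q/b = 7.19/1.89 = 3.804 m²/s.
So y_c = (3.804²/9.81)^(1/3) = 1.14 m.

y_c = 1.14 m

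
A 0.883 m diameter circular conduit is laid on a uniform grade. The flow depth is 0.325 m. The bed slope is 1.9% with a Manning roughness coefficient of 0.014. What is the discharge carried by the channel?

For a circular section of diameter D = 0.883 m at depth y = 0.325 m, the central angle is θ = 2 arccos(1 − 2y/D) = 2.608 rad. Then A = (D²/8)(θ − sin θ) = 0.2045 m² and P = Dθ/2 = 1.151 m.
Hydraulic radius R = A/P = 0.2045/1.151 = 0.1777 m.
Manning's equation: Q = (1/n) A R^(2/3) S^(1/2) = (1/0.014) × 0.2045 × 0.1777^(2/3) × 0.019^(1/2) = 0.636 m³/s.

Q = 0.636 m³/s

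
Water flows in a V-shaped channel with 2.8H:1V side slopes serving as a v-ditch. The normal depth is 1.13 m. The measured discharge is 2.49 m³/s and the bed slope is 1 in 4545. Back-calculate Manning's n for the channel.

n = 0.014

For a triangular section with side slope z = 2.8: A = zy² = 2.8×1.13² = 3.575 m²; P = 2y√(1+z²) = 2×1.13×2.973 = 6.719 m.
Hydraulic radius R = A/P = 3.575/6.719 = 0.5321 m.
Rearranging Manning's equation: n = (1/Q) A R^(2/3) S^(1/2) = (1/2.49) × 3.575 × 0.5321^(2/3) × √0.00022 = 0.014.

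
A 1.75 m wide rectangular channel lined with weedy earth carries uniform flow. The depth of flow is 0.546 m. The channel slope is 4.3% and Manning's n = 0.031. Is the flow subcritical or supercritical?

supercritical

Flow area A = b·y = 1.75 × 0.546 = 0.9555 m². Wetted perimeter P = b + 2y = 1.75 + 2×0.546 = 2.842 m.
Hydraulic radius R = A/P = 0.9555/2.842 = 0.3362 m.
V = (1/n) R^(2/3) √S = (1/0.031) × 0.3362^(2/3) × √0.043 = 3.234 m/s. Hydraulic depth D_h = A/T = 0.9555/1.75 = 0.546 m.
Froude number Fr = V/√(g·D_h) = 3.234/√(9.81×0.546) = 1.4, which is greater than 1, so the flow is supercritical.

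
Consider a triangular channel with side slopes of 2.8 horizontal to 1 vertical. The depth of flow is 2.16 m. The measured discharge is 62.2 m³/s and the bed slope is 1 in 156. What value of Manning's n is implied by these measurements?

For a triangular section with side slope z = 2.8: A = zy² = 2.8×2.16² = 13.06 m²; P = 2y√(1+z²) = 2×2.16×2.973 = 12.84 m.
Hydraulic radius R = A/P = 13.06/12.84 = 1.017 m.
Rearranging Manning's equation: n = (1/Q) A R^(2/3) S^(1/2) = (1/62.2) × 13.06 × 1.017^(2/3) × √0.00641 = 0.017.

n = 0.017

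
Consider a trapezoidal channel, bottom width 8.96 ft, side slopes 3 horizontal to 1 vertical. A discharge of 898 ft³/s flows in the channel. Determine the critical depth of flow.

At critical depth, Q² T / (g A³) = 1, i.e. A³/T = Q²/g = 898²/32.2 = 25040.
At y = 5.55 ft: A³/T = 67950 — over.
At y = 3.15 ft: A³/T = 7000 — short.
At y = 4.35 ft: A³/T = 25030 — ≈ 25040.

y_c = 4.35 ft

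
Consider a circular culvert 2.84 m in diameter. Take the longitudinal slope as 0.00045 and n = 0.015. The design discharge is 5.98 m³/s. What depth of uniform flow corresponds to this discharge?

y_n = 1.99 m

Manning's equation rearranged: A R^(2/3) = nQ / (1·√S) = 0.015 × 5.98 / (√0.00045) = 4.228.
At y = 1.61 m: A R^(2/3) = 3.1 — low.
At y = 2.5 m: A R^(2/3) = 5.316 — high.
At y = 1.99 m: A R^(2/3) = 4.227 — close enough.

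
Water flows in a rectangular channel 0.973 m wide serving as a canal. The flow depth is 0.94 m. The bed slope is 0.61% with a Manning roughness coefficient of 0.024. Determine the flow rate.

Q = 1.39 m³/s

Flow area A = b·y = 0.973 × 0.94 = 0.9146 m². Wetted perimeter P = b + 2y = 0.973 + 2×0.94 = 2.853 m.
Hydraulic radius R = A/P = 0.9146/2.853 = 0.3206 m.
Manning's equation: Q = (1/n) A R^(2/3) S^(1/2) = (1/0.024) × 0.9146 × 0.3206^(2/3) × 0.0061^(1/2) = 1.39 m³/s.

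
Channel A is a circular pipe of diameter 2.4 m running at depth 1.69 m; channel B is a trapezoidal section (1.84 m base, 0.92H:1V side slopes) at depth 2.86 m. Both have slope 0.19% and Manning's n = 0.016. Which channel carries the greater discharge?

channel B

Channel A: For a circular section of diameter D = 2.4 m at depth y = 1.69 m, the central angle is θ = 2 arccos(1 − 2y/D) = 3.983 rad. Then A = (D²/8)(θ − sin θ) = 3.404 m² and P = Dθ/2 = 4.779 m. Hydraulic radius R = A/P = 3.404/4.779 = 0.7123 m. Q_A = (1/0.016)·3.404·0.7123^(2/3)·√0.0019 = 7.397 m³/s.
Channel B: With bottom width b = 1.84 m and side slope z = 0.92: A = (b + zy)y = (1.84 + 0.92×2.86)×2.86 = 12.79 m²; P = b + 2y√(1+z²) = 1.84 + 2×2.86×1.359 = 9.612 m. Hydraulic radius R = A/P = 12.79/9.612 = 1.33 m. Q_B = (1/0.016)·12.79·1.33^(2/3)·√0.0019 = 42.14 m³/s.
Q_A = 7.397 m³/s vs Q_B = 42.14 m³/s, so channel B carries more.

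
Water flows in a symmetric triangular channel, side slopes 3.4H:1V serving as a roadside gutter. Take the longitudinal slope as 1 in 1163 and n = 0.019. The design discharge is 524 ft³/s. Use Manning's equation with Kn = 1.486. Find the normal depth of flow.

y_n = 5.82 ft

Manning's equation rearranged: A R^(2/3) = nQ / (1.486·√S) = 0.019 × 524 / (1.486 × √0.0008598) = 228.5.
At y = 5.22 ft: A R^(2/3) = 170.8 — low.
At y = 6.59 ft: A R^(2/3) = 318 — high.
At y = 5.82 ft: A R^(2/3) = 228.3 — matches.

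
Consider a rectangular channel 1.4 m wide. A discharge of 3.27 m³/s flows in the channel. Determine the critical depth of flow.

y_c = 0.822 m

For a rectangular channel, critical depth y_c = (q²/g)^(1/3) where q = Q/b = 3.27/1.4 = 2.336 m²/s.
So y_c = (2.336²/9.81)^(1/3) = 0.822 m.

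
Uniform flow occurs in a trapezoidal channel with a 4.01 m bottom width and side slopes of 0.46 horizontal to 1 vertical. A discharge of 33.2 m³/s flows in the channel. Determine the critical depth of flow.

At critical depth, Q² T / (g A³) = 1, i.e. A³/T = Q²/g = 33.2²/9.81 = 112.4.
At y = 1.99 m: A³/T = 161.2 — too large.
At y = 1.78 m: A³/T = 112.4 — ≈ 112.4.

y_c = 1.78 m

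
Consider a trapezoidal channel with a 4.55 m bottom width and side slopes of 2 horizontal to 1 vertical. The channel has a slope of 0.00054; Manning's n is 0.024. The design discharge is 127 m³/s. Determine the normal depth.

Manning's equation rearranged: A R^(2/3) = nQ / (1·√S) = 0.024 × 127 / (√0.00054) = 131.2.
Try y = 4.04 m: A R^(2/3) = 87.77 — short.
Try y = 5.26 m: A R^(2/3) = 158.4 — over.
Try y = 4.84 m: A R^(2/3) = 131.2 — matches.

y_n = 4.84 m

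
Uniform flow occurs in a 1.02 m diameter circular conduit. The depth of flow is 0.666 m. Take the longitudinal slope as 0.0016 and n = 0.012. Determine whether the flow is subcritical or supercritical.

subcritical

For a circular section of diameter D = 1.02 m at depth y = 0.666 m, the central angle is θ = 2 arccos(1 − 2y/D) = 3.763 rad. Then A = (D²/8)(θ − sin θ) = 0.5652 m² and P = Dθ/2 = 1.919 m.
Hydraulic radius R = A/P = 0.5652/1.919 = 0.2945 m.
V = (1/n) R^(2/3) √S = (1/0.012) × 0.2945^(2/3) × √0.0016 = 1.475 m/s. Hydraulic depth D_h = A/T = 0.5652/0.9711 = 0.582 m.
Froude number Fr = V/√(g·D_h) = 1.475/√(9.81×0.582) = 0.617, which is less than 1, so the flow is subcritical.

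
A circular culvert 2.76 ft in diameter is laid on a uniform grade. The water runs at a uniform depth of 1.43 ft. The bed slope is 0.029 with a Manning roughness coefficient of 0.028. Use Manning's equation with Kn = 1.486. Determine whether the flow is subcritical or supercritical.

supercritical

For a circular section of diameter D = 2.76 ft at depth y = 1.43 ft, the central angle is θ = 2 arccos(1 − 2y/D) = 3.214 rad. Then A = (D²/8)(θ − sin θ) = 3.129 ft² and P = Dθ/2 = 4.435 ft.
Hydraulic radius R = A/P = 3.129/4.435 = 0.7055 ft.
V = (1.486/n) R^(2/3) √S = (1.486/0.028) × 0.7055^(2/3) × √0.029 = 7.163 ft/s. Hydraulic depth D_h = A/T = 3.129/2.758 = 1.135 ft.
Froude number Fr = V/√(g·D_h) = 7.163/√(32.2×1.135) = 1.19, which is greater than 1, so the flow is supercritical.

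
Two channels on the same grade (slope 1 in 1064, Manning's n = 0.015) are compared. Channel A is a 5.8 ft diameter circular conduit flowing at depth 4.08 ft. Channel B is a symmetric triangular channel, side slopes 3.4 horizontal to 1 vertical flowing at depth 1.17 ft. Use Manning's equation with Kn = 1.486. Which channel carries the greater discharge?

Channel A: For a circular section of diameter D = 5.8 ft at depth y = 4.08 ft, the central angle is θ = 2 arccos(1 − 2y/D) = 3.98 rad. Then A = (D²/8)(θ − sin θ) = 19.86 ft² and P = Dθ/2 = 11.54 ft. Hydraulic radius R = A/P = 19.86/11.54 = 1.721 ft. Q_A = (1.486/0.015)·19.86·1.721^(2/3)·√0.0009398 = 86.62 ft³/s.
Channel B: For a triangular section with side slope z = 3.4: A = zy² = 3.4×1.17² = 4.654 ft²; P = 2y√(1+z²) = 2×1.17×3.544 = 8.293 ft. Hydraulic radius R = A/P = 4.654/8.293 = 0.5612 ft. Q_B = (1.486/0.015)·4.654·0.5612^(2/3)·√0.0009398 = 9.618 ft³/s.
Q_A = 86.62 ft³/s vs Q_B = 9.618 ft³/s, so channel A carries more.

channel A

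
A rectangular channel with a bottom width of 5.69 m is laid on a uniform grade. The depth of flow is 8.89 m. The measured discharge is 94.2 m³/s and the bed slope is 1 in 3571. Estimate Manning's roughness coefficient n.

n = 0.015

Flow area A = b·y = 5.69 × 8.89 = 50.58 m². Wetted perimeter P = b + 2y = 5.69 + 2×8.89 = 23.47 m.
Hydraulic radius R = A/P = 50.58/23.47 = 2.155 m.
Rearranging Manning's equation: n = (1/Q) A R^(2/3) S^(1/2) = (1/94.2) × 50.58 × 2.155^(2/3) × √0.00028 = 0.015.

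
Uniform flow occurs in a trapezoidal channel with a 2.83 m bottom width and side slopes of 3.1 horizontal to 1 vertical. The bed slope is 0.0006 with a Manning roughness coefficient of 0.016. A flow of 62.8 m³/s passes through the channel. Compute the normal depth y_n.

Manning's equation rearranged: A R^(2/3) = nQ / (1·√S) = 0.016 × 62.8 / (√0.0006) = 41.02.
Trying y = 2.23 m: A R^(2/3) = 25.24 — short.
Trying y = 3.07 m: A R^(2/3) = 53.15 — over.
Trying y = 2.75 m: A R^(2/3) = 41.01 — matches.

y_n = 2.75 m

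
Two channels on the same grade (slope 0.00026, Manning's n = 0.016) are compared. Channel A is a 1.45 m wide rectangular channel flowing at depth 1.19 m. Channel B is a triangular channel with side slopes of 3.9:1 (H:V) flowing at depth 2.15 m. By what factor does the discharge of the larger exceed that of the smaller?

18.3

Channel A: Flow area A = b·y = 1.45 × 1.19 = 1.725 m². Wetted perimeter P = b + 2y = 1.45 + 2×1.19 = 3.83 m. Hydraulic radius R = A/P = 1.725/3.83 = 0.4505 m. Q_A = (1/0.016)·1.725·0.4505^(2/3)·√0.00026 = 1.022 m³/s.
Channel B: For a triangular section with side slope z = 3.9: A = zy² = 3.9×2.15² = 18.03 m²; P = 2y√(1+z²) = 2×2.15×4.026 = 17.31 m. Hydraulic radius R = A/P = 18.03/17.31 = 1.041 m. Q_B = (1/0.016)·18.03·1.041^(2/3)·√0.00026 = 18.67 m³/s.
The larger discharge is 18.67 m³/s and the smaller is 1.022 m³/s; the ratio is 18.3.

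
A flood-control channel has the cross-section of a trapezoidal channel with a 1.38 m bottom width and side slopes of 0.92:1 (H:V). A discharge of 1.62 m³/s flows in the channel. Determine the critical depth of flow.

At critical depth, Q² T / (g A³) = 1, i.e. A³/T = Q²/g = 1.62²/9.81 = 0.2675.
Trying y = 0.383 m: A³/T = 0.1401 — low.
Trying y = 0.466 m: A³/T = 0.2676 — ≈ 0.2675.

y_c = 0.466 m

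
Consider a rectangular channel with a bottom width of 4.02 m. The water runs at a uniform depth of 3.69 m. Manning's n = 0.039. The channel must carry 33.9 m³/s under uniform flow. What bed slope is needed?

S = 0.00559

Flow area A = b·y = 4.02 × 3.69 = 14.83 m². Wetted perimeter P = b + 2y = 4.02 + 2×3.69 = 11.4 m.
Hydraulic radius R = A/P = 14.83/11.4 = 1.301 m.
From Manning's equation, S = [nQ / (1 A R^(2/3))]² = [0.039 × 33.9 / (1 × 14.83 × 1.301^(2/3))]² = 0.00559.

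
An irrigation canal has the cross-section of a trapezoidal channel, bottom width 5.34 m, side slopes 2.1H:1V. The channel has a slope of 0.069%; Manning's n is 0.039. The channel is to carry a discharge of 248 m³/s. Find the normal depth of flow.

y_n = 7.28 m

Manning's equation rearranged: A R^(2/3) = nQ / (1·√S) = 0.039 × 248 / (√0.00069) = 368.2.
Try y = 6.29 m: A R^(2/3) = 262.4 — short.
Try y = 7.28 m: A R^(2/3) = 367.6 — close enough.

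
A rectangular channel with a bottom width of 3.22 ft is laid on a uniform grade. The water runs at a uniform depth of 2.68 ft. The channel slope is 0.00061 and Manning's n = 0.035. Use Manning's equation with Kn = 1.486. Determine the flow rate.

Flow area A = b·y = 3.22 × 2.68 = 8.63 ft². Wetted perimeter P = b + 2y = 3.22 + 2×2.68 = 8.58 ft.
Hydraulic radius R = A/P = 8.63/8.58 = 1.006 ft.
Manning's equation: Q = (1.486/n) A R^(2/3) S^(1/2) = (1.486/0.035) × 8.63 × 1.006^(2/3) × 0.00061^(1/2) = 9.08 ft³/s.

Q = 9.08 ft³/s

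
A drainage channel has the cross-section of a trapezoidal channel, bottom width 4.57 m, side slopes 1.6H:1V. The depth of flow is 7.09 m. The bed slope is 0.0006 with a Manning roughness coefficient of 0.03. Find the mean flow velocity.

With bottom width b = 4.57 m and side slope z = 1.6: A = (b + zy)y = (4.57 + 1.6×7.09)×7.09 = 112.8 m²; P = b + 2y√(1+z²) = 4.57 + 2×7.09×1.887 = 31.32 m.
Hydraulic radius R = A/P = 112.8/31.32 = 3.602 m.
From Manning's equation, V = (1/n) R^(2/3) S^(1/2) = (1/0.03) × 3.602^(2/3) × 0.0006^(1/2) = 1.92 m/s.

V = 1.92 m/s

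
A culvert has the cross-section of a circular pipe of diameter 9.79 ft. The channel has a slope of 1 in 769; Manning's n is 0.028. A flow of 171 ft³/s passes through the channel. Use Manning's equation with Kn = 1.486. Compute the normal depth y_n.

Manning's equation rearranged: A R^(2/3) = nQ / (1.486·√S) = 0.028 × 171 / (1.486 × √0.0013) = 89.35.
Trying y = 6.63 ft: A R^(2/3) = 109.5 — high.
Trying y = 5.77 ft: A R^(2/3) = 89.35 — matches.

y_n = 5.77 ft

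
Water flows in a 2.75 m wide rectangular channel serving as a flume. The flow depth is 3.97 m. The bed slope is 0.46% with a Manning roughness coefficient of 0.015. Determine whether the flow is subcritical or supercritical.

subcritical

Flow area A = b·y = 2.75 × 3.97 = 10.92 m². Wetted perimeter P = b + 2y = 2.75 + 2×3.97 = 10.69 m.
Hydraulic radius R = A/P = 10.92/10.69 = 1.021 m.
V = (1/n) R^(2/3) √S = (1/0.015) × 1.021^(2/3) × √0.0046 = 4.585 m/s. Hydraulic depth D_h = A/T = 10.92/2.75 = 3.97 m.
Froude number Fr = V/√(g·D_h) = 4.585/√(9.81×3.97) = 0.735, which is less than 1, so the flow is subcritical.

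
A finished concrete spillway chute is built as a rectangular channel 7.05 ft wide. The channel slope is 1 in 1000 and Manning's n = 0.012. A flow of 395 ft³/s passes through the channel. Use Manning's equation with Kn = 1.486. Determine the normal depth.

Manning's equation rearranged: A R^(2/3) = nQ / (1.486·√S) = 0.012 × 395 / (1.486 × √0.001) = 100.9.
At y = 9.48 ft: A R^(2/3) = 125.4 — over.
At y = 7.9 ft: A R^(2/3) = 100.9 — ≈ 100.9.

y_n = 7.9 ft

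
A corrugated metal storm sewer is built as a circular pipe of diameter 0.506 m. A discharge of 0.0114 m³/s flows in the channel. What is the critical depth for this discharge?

At critical depth, Q² T / (g A³) = 1, i.e. A³/T = Q²/g = 0.0114²/9.81 = 0.00001325.
Try y = 0.076 m: A³/T = 0.00001882 — high.
Try y = 0.0617 m: A³/T = 0.000008272 — low.
Try y = 0.0695 m: A³/T = 0.00001323 — matches.

y_c = 0.0695 m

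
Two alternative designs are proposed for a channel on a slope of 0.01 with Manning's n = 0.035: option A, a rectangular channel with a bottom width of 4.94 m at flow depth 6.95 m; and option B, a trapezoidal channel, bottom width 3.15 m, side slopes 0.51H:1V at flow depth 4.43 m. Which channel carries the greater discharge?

Channel A: Flow area A = b·y = 4.94 × 6.95 = 34.33 m². Wetted perimeter P = b + 2y = 4.94 + 2×6.95 = 18.84 m. Hydraulic radius R = A/P = 34.33/18.84 = 1.822 m. Q_A = (1/0.035)·34.33·1.822^(2/3)·√0.01 = 146.4 m³/s.
Channel B: With bottom width b = 3.15 m and side slope z = 0.51: A = (b + zy)y = (3.15 + 0.51×4.43)×4.43 = 23.96 m²; P = b + 2y√(1+z²) = 3.15 + 2×4.43×1.123 = 13.1 m. Hydraulic radius R = A/P = 23.96/13.1 = 1.83 m. Q_B = (1/0.035)·23.96·1.83^(2/3)·√0.01 = 102.4 m³/s.
Q_A = 146.4 m³/s vs Q_B = 102.4 m³/s, so channel A carries more.

channel A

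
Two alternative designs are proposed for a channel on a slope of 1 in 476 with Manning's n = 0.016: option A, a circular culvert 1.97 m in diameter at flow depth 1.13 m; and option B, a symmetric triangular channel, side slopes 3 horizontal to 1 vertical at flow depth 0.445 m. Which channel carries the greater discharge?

channel A

Channel A: For a circular section of diameter D = 1.97 m at depth y = 1.13 m, the central angle is θ = 2 arccos(1 − 2y/D) = 3.437 rad. Then A = (D²/8)(θ − sin θ) = 1.809 m² and P = Dθ/2 = 3.386 m. Hydraulic radius R = A/P = 1.809/3.386 = 0.5342 m. Q_A = (1/0.016)·1.809·0.5342^(2/3)·√0.002101 = 3.411 m³/s.
Channel B: For a triangular section with side slope z = 3: A = zy² = 3×0.445² = 0.5941 m²; P = 2y√(1+z²) = 2×0.445×3.162 = 2.814 m. Hydraulic radius R = A/P = 0.5941/2.814 = 0.2111 m. Q_B = (1/0.016)·0.5941·0.2111^(2/3)·√0.002101 = 0.6033 m³/s.
Q_A = 3.411 m³/s vs Q_B = 0.6033 m³/s, so channel A carries more.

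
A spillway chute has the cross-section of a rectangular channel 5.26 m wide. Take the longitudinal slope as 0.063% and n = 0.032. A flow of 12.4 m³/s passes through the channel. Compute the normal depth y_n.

y_n = 2.54 m

Manning's equation rearranged: A R^(2/3) = nQ / (1·√S) = 0.032 × 12.4 / (√0.00063) = 15.81.
At y = 2.08 m: A R^(2/3) = 12.09 — short.
At y = 3.12 m: A R^(2/3) = 20.8 — over.
At y = 2.54 m: A R^(2/3) = 15.85 — ≈ 15.81.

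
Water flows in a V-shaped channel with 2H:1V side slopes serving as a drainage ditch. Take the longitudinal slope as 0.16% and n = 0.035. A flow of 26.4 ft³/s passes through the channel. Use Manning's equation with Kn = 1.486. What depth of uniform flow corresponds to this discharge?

Manning's equation rearranged: A R^(2/3) = nQ / (1.486·√S) = 0.035 × 26.4 / (1.486 × √0.0016) = 15.55.
Trying y = 2.36 ft: A R^(2/3) = 11.55 — low.
Trying y = 3.25 ft: A R^(2/3) = 27.11 — high.
Trying y = 2.64 ft: A R^(2/3) = 15.57 — close enough.

y_n = 2.64 ft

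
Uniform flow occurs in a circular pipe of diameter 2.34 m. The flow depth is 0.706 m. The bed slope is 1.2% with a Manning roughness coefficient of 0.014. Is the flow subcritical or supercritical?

For a circular section of diameter D = 2.34 m at depth y = 0.706 m, the central angle is θ = 2 arccos(1 − 2y/D) = 2.326 rad. Then A = (D²/8)(θ − sin θ) = 1.094 m² and P = Dθ/2 = 2.721 m.
Hydraulic radius R = A/P = 1.094/2.721 = 0.4019 m.
V = (1/n) R^(2/3) √S = (1/0.014) × 0.4019^(2/3) × √0.012 = 4.261 m/s. Hydraulic depth D_h = A/T = 1.094/2.148 = 0.5091 m.
Froude number Fr = V/√(g·D_h) = 4.261/√(9.81×0.5091) = 1.91, which is greater than 1, so the flow is supercritical.

supercritical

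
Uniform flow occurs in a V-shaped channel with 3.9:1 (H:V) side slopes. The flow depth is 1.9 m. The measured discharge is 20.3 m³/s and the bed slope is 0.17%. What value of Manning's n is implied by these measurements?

n = 0.0271

For a triangular section with side slope z = 3.9: A = zy² = 3.9×1.9² = 14.08 m²; P = 2y√(1+z²) = 2×1.9×4.026 = 15.3 m.
Hydraulic radius R = A/P = 14.08/15.3 = 0.9202 m.
Rearranging Manning's equation: n = (1/Q) A R^(2/3) S^(1/2) = (1/20.3) × 14.08 × 0.9202^(2/3) × √0.0017 = 0.0271.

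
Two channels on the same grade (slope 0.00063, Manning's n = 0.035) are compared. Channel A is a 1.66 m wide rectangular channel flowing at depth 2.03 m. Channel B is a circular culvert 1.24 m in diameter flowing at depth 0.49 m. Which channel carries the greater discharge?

Channel A: Flow area A = b·y = 1.66 × 2.03 = 3.37 m². Wetted perimeter P = b + 2y = 1.66 + 2×2.03 = 5.72 m. Hydraulic radius R = A/P = 3.37/5.72 = 0.5891 m. Q_A = (1/0.035)·3.37·0.5891^(2/3)·√0.00063 = 1.698 m³/s.
Channel B: For a circular section of diameter D = 1.24 m at depth y = 0.49 m, the central angle is θ = 2 arccos(1 − 2y/D) = 2.719 rad. Then A = (D²/8)(θ − sin θ) = 0.4438 m² and P = Dθ/2 = 1.686 m. Hydraulic radius R = A/P = 0.4438/1.686 = 0.2633 m. Q_B = (1/0.035)·0.4438·0.2633^(2/3)·√0.00063 = 0.1307 m³/s.
Q_A = 1.698 m³/s vs Q_B = 0.1307 m³/s, so channel A carries more.

channel A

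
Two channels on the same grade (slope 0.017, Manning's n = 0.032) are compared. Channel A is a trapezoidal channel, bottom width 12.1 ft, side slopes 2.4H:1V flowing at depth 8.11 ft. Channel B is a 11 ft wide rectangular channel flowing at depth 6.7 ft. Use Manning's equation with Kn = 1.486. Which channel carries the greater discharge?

Channel A: With bottom width b = 12.1 ft and side slope z = 2.4: A = (b + zy)y = (12.1 + 2.4×8.11)×8.11 = 256 ft²; P = b + 2y√(1+z²) = 12.1 + 2×8.11×2.6 = 54.27 ft. Hydraulic radius R = A/P = 256/54.27 = 4.717 ft. Q_A = (1.486/0.032)·256·4.717^(2/3)·√0.017 = 4359 ft³/s.
Channel B: Flow area A = b·y = 11 × 6.7 = 73.7 ft². Wetted perimeter P = b + 2y = 11 + 2×6.7 = 24.4 ft. Hydraulic radius R = A/P = 73.7/24.4 = 3.02 ft. Q_B = (1.486/0.032)·73.7·3.02^(2/3)·√0.017 = 932.4 ft³/s.
Q_A = 4359 ft³/s vs Q_B = 932.4 ft³/s, so channel A carries more.

channel A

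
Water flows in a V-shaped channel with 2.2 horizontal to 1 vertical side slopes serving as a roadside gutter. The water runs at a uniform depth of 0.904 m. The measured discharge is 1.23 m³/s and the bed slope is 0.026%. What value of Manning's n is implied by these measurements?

n = 0.013

For a triangular section with side slope z = 2.2: A = zy² = 2.2×0.904² = 1.798 m²; P = 2y√(1+z²) = 2×0.904×2.417 = 4.369 m.
Hydraulic radius R = A/P = 1.798/4.369 = 0.4115 m.
Rearranging Manning's equation: n = (1/Q) A R^(2/3) S^(1/2) = (1/1.23) × 1.798 × 0.4115^(2/3) × √0.00026 = 0.013.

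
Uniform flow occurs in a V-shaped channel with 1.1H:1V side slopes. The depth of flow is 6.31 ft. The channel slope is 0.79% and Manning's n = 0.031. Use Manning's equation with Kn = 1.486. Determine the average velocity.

For a triangular section with side slope z = 1.1: A = zy² = 1.1×6.31² = 43.8 ft²; P = 2y√(1+z²) = 2×6.31×1.487 = 18.76 ft.
Hydraulic radius R = A/P = 43.8/18.76 = 2.335 ft.
From Manning's equation, V = (1.486/n) R^(2/3) S^(1/2) = (1.486/0.031) × 2.335^(2/3) × 0.0079^(1/2) = 7.5 ft/s.

V = 7.5 ft/s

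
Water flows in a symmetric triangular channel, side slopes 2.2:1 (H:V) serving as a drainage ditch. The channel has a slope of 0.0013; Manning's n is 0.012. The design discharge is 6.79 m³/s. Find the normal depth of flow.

y_n = 1.23 m

Manning's equation rearranged: A R^(2/3) = nQ / (1·√S) = 0.012 × 6.79 / (√0.0013) = 2.26.
Trying y = 1.35 m: A R^(2/3) = 2.898 — high.
Trying y = 0.901 m: A R^(2/3) = 0.9859 — low.
Trying y = 1.23 m: A R^(2/3) = 2.261 — close enough.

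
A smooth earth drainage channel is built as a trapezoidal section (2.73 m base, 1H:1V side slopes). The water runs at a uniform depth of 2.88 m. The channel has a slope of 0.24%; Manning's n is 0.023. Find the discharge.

With bottom width b = 2.73 m and side slope z = 1: A = (b + zy)y = (2.73 + 1×2.88)×2.88 = 16.16 m²; P = b + 2y√(1+z²) = 2.73 + 2×2.88×1.414 = 10.88 m.
Hydraulic radius R = A/P = 16.16/10.88 = 1.486 m.
Manning's equation: Q = (1/n) A R^(2/3) S^(1/2) = (1/0.023) × 16.16 × 1.486^(2/3) × 0.0024^(1/2) = 44.8 m³/s.

Q = 44.8 m³/s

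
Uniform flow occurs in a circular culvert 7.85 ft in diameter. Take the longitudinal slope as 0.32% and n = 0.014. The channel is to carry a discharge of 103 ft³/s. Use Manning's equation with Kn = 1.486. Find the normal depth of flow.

y_n = 2.54 ft

Manning's equation rearranged: A R^(2/3) = nQ / (1.486·√S) = 0.014 × 103 / (1.486 × √0.0032) = 17.15.
Trying y = 2.17 ft: A R^(2/3) = 12.67 — too small.
Trying y = 2.86 ft: A R^(2/3) = 21.51 — too large.
Trying y = 2.54 ft: A R^(2/3) = 17.18 — ≈ 17.15.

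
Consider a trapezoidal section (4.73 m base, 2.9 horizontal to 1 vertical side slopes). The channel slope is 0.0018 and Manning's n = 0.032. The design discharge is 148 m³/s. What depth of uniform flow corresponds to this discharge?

Manning's equation rearranged: A R^(2/3) = nQ / (1·√S) = 0.032 × 148 / (√0.0018) = 111.6.
Trying y = 3.17 m: A R^(2/3) = 65.92 — too small.
Trying y = 4.39 m: A R^(2/3) = 138.2 — too large.
Trying y = 4 m: A R^(2/3) = 111.5 — ≈ 111.6.

y_n = 4 m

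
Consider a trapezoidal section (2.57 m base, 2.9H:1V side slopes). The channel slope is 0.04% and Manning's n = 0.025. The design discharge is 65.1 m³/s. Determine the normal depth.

Manning's equation rearranged: A R^(2/3) = nQ / (1·√S) = 0.025 × 65.1 / (√0.0004) = 81.38.
Trying y = 4.67 m: A R^(2/3) = 135.3 — high.
Trying y = 2.97 m: A R^(2/3) = 45.39 — low.
Trying y = 3.79 m: A R^(2/3) = 81.32 — matches.

y_n = 3.79 m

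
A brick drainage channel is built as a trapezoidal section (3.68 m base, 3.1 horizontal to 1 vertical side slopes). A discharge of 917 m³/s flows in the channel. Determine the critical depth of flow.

y_c = 6.52 m

At critical depth, Q² T / (g A³) = 1, i.e. A³/T = Q²/g = 917²/9.81 = 85720.
Try y = 4.88 m: A³/T = 22780 — short.
Try y = 7.21 m: A³/T = 136600 — over.
Try y = 6.52 m: A³/T = 85710 — close enough.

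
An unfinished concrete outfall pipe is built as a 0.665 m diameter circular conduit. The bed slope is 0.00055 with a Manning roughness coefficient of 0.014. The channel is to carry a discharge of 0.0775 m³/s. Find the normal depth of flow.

Manning's equation rearranged: A R^(2/3) = nQ / (1·√S) = 0.014 × 0.0775 / (√0.00055) = 0.04626.
Try y = 0.237 m: A R^(2/3) = 0.02857 — low.
Try y = 0.309 m: A R^(2/3) = 0.04628 — matches.

y_n = 0.309 m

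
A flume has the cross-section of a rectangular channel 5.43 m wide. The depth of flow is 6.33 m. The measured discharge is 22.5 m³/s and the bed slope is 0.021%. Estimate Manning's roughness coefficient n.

n = 0.034

Flow area A = b·y = 5.43 × 6.33 = 34.37 m². Wetted perimeter P = b + 2y = 5.43 + 2×6.33 = 18.09 m.
Hydraulic radius R = A/P = 34.37/18.09 = 1.9 m.
Rearranging Manning's equation: n = (1/Q) A R^(2/3) S^(1/2) = (1/22.5) × 34.37 × 1.9^(2/3) × √0.00021 = 0.034.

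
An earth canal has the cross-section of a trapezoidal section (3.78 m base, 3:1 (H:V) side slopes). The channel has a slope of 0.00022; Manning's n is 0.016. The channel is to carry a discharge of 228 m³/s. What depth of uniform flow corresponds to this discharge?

Manning's equation rearranged: A R^(2/3) = nQ / (1·√S) = 0.016 × 228 / (√0.00022) = 245.9.
At y = 7.05 m: A R^(2/3) = 415.4 — too large.
At y = 4.39 m: A R^(2/3) = 131.9 — too small.
At y = 5.69 m: A R^(2/3) = 245.9 — matches.

y_n = 5.69 m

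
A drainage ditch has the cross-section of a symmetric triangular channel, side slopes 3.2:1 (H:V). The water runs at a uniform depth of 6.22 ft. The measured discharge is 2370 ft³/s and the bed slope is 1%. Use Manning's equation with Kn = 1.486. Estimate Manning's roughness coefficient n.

n = 0.016

For a triangular section with side slope z = 3.2: A = zy² = 3.2×6.22² = 123.8 ft²; P = 2y√(1+z²) = 2×6.22×3.353 = 41.71 ft.
Hydraulic radius R = A/P = 123.8/41.71 = 2.968 ft.
Rearranging Manning's equation: n = (1.486/Q) A R^(2/3) S^(1/2) = (1.486/2370) × 123.8 × 2.968^(2/3) × √0.01 = 0.016.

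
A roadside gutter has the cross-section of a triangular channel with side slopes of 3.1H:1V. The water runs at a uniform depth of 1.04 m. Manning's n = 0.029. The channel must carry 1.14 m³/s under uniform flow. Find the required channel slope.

For a triangular section with side slope z = 3.1: A = zy² = 3.1×1.04² = 3.353 m²; P = 2y√(1+z²) = 2×1.04×3.257 = 6.775 m.
Hydraulic radius R = A/P = 3.353/6.775 = 0.4949 m.
From Manning's equation, S = [nQ / (1 A R^(2/3))]² = [0.029 × 1.14 / (1 × 3.353 × 0.4949^(2/3))]² = 0.000248.

S = 0.000248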